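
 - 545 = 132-677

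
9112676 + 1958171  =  11070847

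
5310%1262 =262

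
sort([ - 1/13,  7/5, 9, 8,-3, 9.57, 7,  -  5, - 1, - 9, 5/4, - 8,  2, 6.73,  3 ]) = [-9, - 8, - 5, - 3, - 1, - 1/13,  5/4,7/5,  2, 3,  6.73, 7 , 8, 9,9.57 ] 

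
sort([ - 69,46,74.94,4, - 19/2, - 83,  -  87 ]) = [ - 87,-83, - 69, - 19/2,4, 46,74.94 ] 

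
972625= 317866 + 654759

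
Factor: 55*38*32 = 66880 = 2^6*5^1*11^1*19^1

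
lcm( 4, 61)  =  244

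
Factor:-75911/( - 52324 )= 2^( - 2 )*11^1*67^1*127^( - 1) = 737/508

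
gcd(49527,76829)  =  1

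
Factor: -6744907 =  - 13^1*29^1 * 17891^1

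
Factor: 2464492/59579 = 2^2*13^( - 1) * 47^1*4583^(  -  1) *13109^1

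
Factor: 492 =2^2*3^1*41^1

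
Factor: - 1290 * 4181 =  - 5393490=- 2^1 * 3^1*5^1*37^1*43^1*113^1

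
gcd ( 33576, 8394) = 8394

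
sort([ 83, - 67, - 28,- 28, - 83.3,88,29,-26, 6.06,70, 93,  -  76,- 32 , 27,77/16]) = [ - 83.3, - 76,  -  67, - 32, - 28, - 28, - 26,77/16,6.06,27,29,70, 83,88,93] 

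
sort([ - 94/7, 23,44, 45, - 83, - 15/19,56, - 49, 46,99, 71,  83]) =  [ - 83,  -  49 ,  -  94/7, - 15/19,23, 44, 45,46,56,71,83,99]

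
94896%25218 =19242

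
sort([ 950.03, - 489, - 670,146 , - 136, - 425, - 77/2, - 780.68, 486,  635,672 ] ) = [ - 780.68,-670, - 489, - 425, - 136,-77/2, 146, 486,635, 672,950.03 ]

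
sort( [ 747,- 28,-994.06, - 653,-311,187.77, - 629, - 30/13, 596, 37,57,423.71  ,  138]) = [ - 994.06 ,-653,-629, - 311, - 28, - 30/13 , 37,  57,138,187.77,423.71,  596,747 ] 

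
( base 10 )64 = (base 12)54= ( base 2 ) 1000000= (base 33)1V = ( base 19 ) 37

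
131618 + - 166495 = -34877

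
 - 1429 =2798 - 4227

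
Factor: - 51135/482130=  -  7/66   =  - 2^( - 1)*3^( - 1)*7^1*11^( - 1)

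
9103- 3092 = 6011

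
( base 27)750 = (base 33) 4qo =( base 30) 5OI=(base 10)5238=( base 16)1476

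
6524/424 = 1631/106 = 15.39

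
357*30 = 10710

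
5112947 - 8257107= -3144160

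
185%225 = 185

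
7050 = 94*75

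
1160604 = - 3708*( - 313 ) 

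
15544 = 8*1943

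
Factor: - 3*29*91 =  - 7917 = - 3^1*7^1*13^1*29^1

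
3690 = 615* 6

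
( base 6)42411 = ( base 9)7817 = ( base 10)5767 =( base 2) 1011010000111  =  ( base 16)1687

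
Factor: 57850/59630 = 5^1 * 13^1*67^( - 1) = 65/67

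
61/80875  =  61/80875 = 0.00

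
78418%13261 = 12113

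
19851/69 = 287+16/23 = 287.70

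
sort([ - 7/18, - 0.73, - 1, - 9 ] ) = [-9,-1,- 0.73,-7/18 ]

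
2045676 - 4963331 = -2917655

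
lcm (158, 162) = 12798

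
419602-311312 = 108290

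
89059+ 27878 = 116937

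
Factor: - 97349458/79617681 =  - 2^1*3^(-3 )*11^(  -  1) * 13^( - 1) * 17^(- 1)*1213^( - 1)*48674729^1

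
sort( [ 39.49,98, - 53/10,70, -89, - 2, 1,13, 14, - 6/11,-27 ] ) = [-89, - 27, - 53/10, - 2, - 6/11,1,13,14,39.49,70 , 98] 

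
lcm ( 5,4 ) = 20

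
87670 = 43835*2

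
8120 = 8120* 1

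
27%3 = 0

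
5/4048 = 5/4048 = 0.00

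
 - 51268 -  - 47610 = - 3658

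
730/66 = 11 + 2/33 = 11.06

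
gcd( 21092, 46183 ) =1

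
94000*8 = 752000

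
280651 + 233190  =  513841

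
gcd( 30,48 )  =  6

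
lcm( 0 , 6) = 0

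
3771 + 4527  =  8298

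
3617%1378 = 861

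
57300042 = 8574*6683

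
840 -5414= - 4574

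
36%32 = 4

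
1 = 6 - 5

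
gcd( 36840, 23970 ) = 30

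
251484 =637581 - 386097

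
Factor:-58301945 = -5^1*13^1*896953^1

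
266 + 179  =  445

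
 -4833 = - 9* 537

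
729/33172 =729/33172 = 0.02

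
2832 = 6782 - 3950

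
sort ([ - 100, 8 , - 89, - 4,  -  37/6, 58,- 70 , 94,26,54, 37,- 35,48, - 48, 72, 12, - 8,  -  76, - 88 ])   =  [ - 100, - 89,  -  88, - 76, - 70, - 48, - 35, - 8, - 37/6, - 4 , 8,12, 26, 37 , 48 , 54,  58  ,  72,94]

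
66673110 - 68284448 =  - 1611338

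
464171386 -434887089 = 29284297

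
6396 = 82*78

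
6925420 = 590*11738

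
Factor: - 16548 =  - 2^2* 3^1*7^1*197^1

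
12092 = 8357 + 3735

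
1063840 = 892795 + 171045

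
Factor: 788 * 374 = 2^3*11^1 * 17^1*197^1 = 294712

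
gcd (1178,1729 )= 19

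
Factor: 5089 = 7^1*727^1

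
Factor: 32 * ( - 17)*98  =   - 2^6* 7^2 *17^1 = - 53312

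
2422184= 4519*536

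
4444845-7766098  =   - 3321253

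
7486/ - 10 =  - 749+2/5 = - 748.60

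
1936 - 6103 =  - 4167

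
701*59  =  41359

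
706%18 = 4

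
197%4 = 1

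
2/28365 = 2/28365 = 0.00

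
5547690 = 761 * 7290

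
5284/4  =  1321 = 1321.00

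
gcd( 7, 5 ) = 1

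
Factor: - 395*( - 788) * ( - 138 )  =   - 42953880=- 2^3*3^1*5^1 * 23^1 * 79^1*197^1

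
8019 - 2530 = 5489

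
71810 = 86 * 835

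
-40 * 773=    - 30920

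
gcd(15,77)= 1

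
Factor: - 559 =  - 13^1*43^1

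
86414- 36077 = 50337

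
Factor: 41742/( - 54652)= - 20871/27326 = - 2^ (- 1)*3^3*13^( - 1)*773^1*  1051^( -1 ) 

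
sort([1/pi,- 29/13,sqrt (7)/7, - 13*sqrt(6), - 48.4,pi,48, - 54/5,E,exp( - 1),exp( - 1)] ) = [ - 48.4,-13*sqrt( 6),-54/5,-29/13,1/pi,exp(- 1), exp (  -  1),sqrt( 7 ) /7, E , pi,48]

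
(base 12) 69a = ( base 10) 982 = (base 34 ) su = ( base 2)1111010110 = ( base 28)172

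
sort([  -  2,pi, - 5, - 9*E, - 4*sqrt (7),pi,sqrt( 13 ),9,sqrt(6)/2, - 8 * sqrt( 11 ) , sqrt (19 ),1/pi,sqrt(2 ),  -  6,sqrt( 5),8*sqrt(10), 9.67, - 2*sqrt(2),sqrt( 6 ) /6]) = [  -  8*sqrt( 11), - 9 * E, - 4*sqrt(7 ), - 6,  -  5, - 2*sqrt( 2), - 2,1/pi,sqrt (6)/6,sqrt( 6 ) /2,sqrt( 2 ), sqrt( 5), pi,pi, sqrt(13 ),sqrt(19), 9,9.67,8* sqrt( 10 ) ]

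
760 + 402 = 1162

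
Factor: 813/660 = 2^( - 2)*5^(-1)*11^(  -  1) * 271^1 = 271/220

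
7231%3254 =723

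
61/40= 1 + 21/40= 1.52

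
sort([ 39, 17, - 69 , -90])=[  -  90 , - 69, 17, 39]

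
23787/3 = 7929  =  7929.00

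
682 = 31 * 22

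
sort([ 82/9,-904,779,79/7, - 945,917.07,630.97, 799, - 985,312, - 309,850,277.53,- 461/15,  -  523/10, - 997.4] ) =[ - 997.4,-985, - 945 , - 904 , -309, - 523/10, - 461/15,82/9,  79/7, 277.53, 312,630.97,779,799,850 , 917.07]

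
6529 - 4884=1645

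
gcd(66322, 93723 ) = 1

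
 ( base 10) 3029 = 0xBD5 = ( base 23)5gg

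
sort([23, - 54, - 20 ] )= [-54, - 20,23 ]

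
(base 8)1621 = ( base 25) 1bd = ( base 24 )1E1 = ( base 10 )913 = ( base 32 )SH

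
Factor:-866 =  - 2^1*433^1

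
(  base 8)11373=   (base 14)1ab1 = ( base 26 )74N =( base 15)168E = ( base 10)4859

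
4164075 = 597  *6975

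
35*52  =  1820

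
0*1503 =0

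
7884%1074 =366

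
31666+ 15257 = 46923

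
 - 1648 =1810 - 3458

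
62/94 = 31/47 = 0.66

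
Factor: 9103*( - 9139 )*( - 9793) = 7^1*13^1*19^1*37^1*1399^1*9103^1 = 814702360381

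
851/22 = 851/22 = 38.68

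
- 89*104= - 9256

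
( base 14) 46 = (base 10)62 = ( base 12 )52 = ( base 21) 2K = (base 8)76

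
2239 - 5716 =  - 3477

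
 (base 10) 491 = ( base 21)128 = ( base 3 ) 200012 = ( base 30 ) GB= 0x1EB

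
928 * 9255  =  8588640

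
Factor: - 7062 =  - 2^1*3^1*11^1 * 107^1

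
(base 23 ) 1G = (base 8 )47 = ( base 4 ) 213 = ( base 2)100111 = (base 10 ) 39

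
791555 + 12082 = 803637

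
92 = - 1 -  - 93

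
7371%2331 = 378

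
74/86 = 37/43 = 0.86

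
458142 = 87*5266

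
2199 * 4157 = 9141243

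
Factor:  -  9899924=-2^2*  227^1 *10903^1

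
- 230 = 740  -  970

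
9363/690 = 13 + 131/230  =  13.57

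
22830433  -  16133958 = 6696475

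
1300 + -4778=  - 3478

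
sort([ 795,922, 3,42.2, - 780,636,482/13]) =[ - 780,3 , 482/13, 42.2, 636,795,922]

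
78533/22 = 78533/22 = 3569.68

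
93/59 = 93/59 = 1.58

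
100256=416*241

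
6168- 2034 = 4134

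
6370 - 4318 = 2052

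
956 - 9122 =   -  8166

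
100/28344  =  25/7086 = 0.00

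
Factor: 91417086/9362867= 2^1*3^5*137^1*1373^1*9362867^( - 1)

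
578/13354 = 289/6677  =  0.04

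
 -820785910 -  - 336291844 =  - 484494066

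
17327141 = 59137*293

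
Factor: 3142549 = 1361^1*2309^1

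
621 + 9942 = 10563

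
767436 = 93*8252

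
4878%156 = 42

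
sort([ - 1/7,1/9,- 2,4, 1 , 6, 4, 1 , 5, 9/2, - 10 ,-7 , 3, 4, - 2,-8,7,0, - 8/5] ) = [ - 10,-8, - 7, - 2,  -  2, - 8/5 , - 1/7, 0, 1/9, 1, 1, 3, 4,4,4,9/2 , 5, 6, 7 ] 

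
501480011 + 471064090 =972544101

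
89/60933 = 89/60933 = 0.00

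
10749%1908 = 1209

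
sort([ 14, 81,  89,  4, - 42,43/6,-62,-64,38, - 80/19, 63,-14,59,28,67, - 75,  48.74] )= [-75 , - 64, - 62, - 42, - 14, - 80/19, 4,43/6 , 14,28, 38,48.74, 59,63 , 67 , 81,89]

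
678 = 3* 226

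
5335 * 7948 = 42402580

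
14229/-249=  - 4743/83 = - 57.14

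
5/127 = 5/127 = 0.04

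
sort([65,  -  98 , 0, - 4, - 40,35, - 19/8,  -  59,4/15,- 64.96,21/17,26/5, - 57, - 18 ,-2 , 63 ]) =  [ - 98,-64.96,- 59, - 57,- 40, - 18, - 4,-19/8, - 2 , 0,4/15,21/17,26/5, 35, 63,65]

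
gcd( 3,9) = 3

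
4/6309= 4/6309 = 0.00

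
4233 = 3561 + 672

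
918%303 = 9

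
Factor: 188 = 2^2*47^1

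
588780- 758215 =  - 169435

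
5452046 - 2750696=2701350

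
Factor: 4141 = 41^1 * 101^1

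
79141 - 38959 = 40182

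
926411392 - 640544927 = 285866465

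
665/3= 221 + 2/3=221.67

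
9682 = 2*4841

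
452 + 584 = 1036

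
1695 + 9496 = 11191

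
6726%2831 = 1064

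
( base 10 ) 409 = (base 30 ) dj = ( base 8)631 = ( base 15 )1C4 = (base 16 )199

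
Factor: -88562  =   - 2^1*44281^1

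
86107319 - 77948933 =8158386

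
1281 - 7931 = - 6650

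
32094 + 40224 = 72318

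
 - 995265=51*(-19515)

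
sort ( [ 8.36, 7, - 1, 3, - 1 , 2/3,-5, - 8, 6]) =[ - 8, - 5,-1,-1, 2/3, 3,6, 7, 8.36] 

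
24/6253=24/6253 = 0.00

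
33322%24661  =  8661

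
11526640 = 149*77360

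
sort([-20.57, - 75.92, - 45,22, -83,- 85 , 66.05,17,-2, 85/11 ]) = [ - 85,  -  83, - 75.92,-45, - 20.57, - 2, 85/11,17 , 22, 66.05]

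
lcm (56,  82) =2296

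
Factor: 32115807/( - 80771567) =-3^2*3568423^1 * 80771567^( - 1 )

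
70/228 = 35/114 = 0.31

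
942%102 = 24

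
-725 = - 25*29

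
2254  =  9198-6944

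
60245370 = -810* ( - 74377 )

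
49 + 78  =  127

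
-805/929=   -  805/929 = -  0.87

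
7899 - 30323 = - 22424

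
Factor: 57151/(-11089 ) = -13^( - 1 )*67^1 = - 67/13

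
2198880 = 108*20360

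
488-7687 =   -  7199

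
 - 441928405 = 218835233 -660763638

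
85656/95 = 85656/95=901.64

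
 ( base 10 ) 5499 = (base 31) 5MC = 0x157B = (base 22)b7l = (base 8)12573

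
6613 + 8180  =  14793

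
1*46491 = 46491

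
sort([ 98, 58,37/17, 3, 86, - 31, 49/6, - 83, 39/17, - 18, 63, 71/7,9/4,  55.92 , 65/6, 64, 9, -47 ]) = [ - 83,-47,-31, - 18, 37/17, 9/4, 39/17, 3, 49/6, 9 , 71/7, 65/6,55.92 , 58,  63, 64, 86, 98]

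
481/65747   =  481/65747  =  0.01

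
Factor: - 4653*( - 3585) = 16681005 = 3^3*5^1*11^1*47^1 * 239^1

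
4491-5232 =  - 741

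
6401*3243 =20758443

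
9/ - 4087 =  - 9/4087 = - 0.00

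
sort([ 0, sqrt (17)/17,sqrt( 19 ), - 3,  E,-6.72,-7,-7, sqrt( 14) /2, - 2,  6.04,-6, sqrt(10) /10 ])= [-7 , - 7, - 6.72,-6, - 3,-2,0, sqrt( 17) /17, sqrt( 10) /10,sqrt(14)/2 , E,sqrt( 19),  6.04 ]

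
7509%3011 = 1487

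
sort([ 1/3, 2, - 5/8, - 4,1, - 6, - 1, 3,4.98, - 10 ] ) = [ - 10, - 6, - 4, - 1, - 5/8,1/3, 1,2, 3,4.98]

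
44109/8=44109/8= 5513.62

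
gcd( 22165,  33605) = 715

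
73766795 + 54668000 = 128434795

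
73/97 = 73/97=0.75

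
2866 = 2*1433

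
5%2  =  1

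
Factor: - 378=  - 2^1 * 3^3*7^1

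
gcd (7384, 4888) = 104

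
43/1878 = 43/1878 = 0.02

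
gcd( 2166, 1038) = 6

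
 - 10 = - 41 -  - 31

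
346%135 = 76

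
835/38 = 21 + 37/38 = 21.97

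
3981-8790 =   -  4809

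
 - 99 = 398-497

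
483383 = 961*503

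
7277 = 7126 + 151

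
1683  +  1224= 2907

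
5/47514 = 5/47514 = 0.00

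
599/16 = 599/16 = 37.44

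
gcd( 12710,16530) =10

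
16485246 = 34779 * 474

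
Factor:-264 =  - 2^3*3^1*11^1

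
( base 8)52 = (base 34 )18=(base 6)110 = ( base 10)42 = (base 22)1K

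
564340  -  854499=  -  290159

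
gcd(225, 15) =15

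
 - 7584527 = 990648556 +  - 998233083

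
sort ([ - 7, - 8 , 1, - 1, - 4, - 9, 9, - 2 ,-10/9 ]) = [  -  9, - 8, -7, - 4 , - 2, - 10/9, - 1 , 1 , 9] 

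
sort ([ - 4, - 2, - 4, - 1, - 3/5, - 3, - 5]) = [ - 5, - 4, - 4, - 3, - 2 , - 1, - 3/5] 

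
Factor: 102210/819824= 51105/409912 = 2^(-3)*3^1*5^1*3407^1*51239^(  -  1)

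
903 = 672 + 231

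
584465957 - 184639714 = 399826243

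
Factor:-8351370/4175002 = -3^3 * 5^1 * 13^(-1)*103^( -1)*1559^(-1)*30931^1 =- 4175685/2087501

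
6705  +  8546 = 15251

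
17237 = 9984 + 7253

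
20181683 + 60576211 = 80757894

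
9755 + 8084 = 17839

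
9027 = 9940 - 913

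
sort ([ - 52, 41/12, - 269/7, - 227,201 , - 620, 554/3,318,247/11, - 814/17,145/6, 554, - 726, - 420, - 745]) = [ - 745, - 726, - 620, - 420,  -  227, - 52, - 814/17, -269/7, 41/12,247/11,145/6,554/3,201, 318,554 ] 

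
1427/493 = 2+441/493 = 2.89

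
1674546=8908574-7234028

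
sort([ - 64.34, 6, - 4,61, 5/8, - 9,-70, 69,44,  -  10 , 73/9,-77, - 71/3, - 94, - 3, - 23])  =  [  -  94, - 77 , - 70, - 64.34 ,  -  71/3,-23, - 10, - 9,  -  4, - 3,5/8, 6, 73/9, 44,61,69] 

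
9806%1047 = 383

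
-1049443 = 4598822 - 5648265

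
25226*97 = 2446922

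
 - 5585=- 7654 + 2069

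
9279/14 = 662 + 11/14 = 662.79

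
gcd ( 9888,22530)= 6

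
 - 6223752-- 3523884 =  -2699868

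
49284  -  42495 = 6789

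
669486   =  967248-297762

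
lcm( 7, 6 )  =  42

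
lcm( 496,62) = 496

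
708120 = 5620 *126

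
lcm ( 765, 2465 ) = 22185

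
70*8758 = 613060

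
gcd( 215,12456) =1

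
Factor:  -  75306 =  -2^1*3^1*7^1*11^1 * 163^1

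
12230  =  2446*5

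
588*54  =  31752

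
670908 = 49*13692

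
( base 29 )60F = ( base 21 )BA0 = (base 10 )5061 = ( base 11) 3891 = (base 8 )11705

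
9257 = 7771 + 1486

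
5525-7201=-1676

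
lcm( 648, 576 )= 5184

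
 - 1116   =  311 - 1427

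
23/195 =23/195= 0.12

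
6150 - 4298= 1852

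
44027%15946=12135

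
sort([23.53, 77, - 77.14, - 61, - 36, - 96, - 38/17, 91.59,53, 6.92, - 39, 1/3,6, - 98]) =[ - 98,  -  96, - 77.14, - 61, - 39, - 36, - 38/17, 1/3, 6, 6.92 , 23.53,53, 77 , 91.59]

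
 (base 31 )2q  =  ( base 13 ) 6A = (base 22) 40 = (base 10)88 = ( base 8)130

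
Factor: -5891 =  - 43^1*137^1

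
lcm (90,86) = 3870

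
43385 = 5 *8677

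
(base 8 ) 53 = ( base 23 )1k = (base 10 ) 43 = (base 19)25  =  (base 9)47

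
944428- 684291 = 260137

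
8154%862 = 396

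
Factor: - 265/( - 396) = 2^( - 2)*3^ ( - 2) * 5^1*11^ ( - 1)*53^1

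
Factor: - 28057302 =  - 2^1*3^2*7^2 * 13^1*2447^1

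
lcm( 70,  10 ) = 70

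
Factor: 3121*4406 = 2^1  *2203^1*3121^1 =13751126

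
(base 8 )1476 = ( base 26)15O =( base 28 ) 11i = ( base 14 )434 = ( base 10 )830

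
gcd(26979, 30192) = 51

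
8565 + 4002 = 12567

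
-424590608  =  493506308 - 918096916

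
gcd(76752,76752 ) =76752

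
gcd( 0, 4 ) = 4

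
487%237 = 13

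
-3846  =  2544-6390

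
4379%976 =475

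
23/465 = 23/465 = 0.05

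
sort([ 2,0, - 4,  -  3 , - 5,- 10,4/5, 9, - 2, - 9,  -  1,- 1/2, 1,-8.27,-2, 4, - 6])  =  [ - 10,  -  9,  -  8.27,  -  6 ,-5,-4,-3,  -  2, - 2, - 1, - 1/2,0  ,  4/5,1,2, 4,9]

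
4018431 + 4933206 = 8951637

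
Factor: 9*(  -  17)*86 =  - 2^1*3^2* 17^1*43^1 = -13158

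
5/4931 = 5/4931=0.00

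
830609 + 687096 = 1517705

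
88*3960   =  348480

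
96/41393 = 96/41393 = 0.00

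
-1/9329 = -1/9329 =- 0.00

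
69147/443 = 156 + 39/443 = 156.09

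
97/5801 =97/5801=0.02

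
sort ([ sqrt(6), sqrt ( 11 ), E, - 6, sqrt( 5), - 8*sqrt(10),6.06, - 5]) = [ - 8*sqrt( 10 ),-6, -5,sqrt(5), sqrt ( 6), E,sqrt(11),6.06] 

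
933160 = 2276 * 410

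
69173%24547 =20079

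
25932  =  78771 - 52839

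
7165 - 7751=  - 586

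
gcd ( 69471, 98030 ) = 1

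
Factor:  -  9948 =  - 2^2*3^1* 829^1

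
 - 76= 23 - 99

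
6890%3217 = 456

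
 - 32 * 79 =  - 2528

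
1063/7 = 151  +  6/7 = 151.86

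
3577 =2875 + 702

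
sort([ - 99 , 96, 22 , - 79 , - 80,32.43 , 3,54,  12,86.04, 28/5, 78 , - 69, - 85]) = [ - 99,-85, - 80 , - 79,- 69, 3,28/5, 12,22 , 32.43,54, 78,86.04,96]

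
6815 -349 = 6466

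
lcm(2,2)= 2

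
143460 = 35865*4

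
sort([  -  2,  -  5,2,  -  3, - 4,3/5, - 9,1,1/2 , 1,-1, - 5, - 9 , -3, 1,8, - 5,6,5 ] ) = [-9 , - 9 , - 5, - 5, - 5, - 4, - 3,-3 , - 2, -1 , 1/2,3/5,1, 1,1,2,5,6,8]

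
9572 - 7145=2427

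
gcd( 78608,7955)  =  1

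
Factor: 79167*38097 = 3^4*11^1 * 17^1*83^1*2399^1 = 3016025199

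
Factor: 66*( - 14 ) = -924  =  - 2^2*3^1*7^1*11^1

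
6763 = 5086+1677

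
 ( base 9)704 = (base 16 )23B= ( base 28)kb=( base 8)1073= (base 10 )571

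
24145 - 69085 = - 44940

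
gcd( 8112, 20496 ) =48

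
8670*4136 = 35859120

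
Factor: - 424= - 2^3*53^1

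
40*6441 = 257640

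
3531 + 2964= 6495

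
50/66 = 25/33 = 0.76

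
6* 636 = 3816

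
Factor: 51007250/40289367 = 2^1 * 3^( - 1 )*5^3*7^1 * 19^( - 1)*31^( - 1 )*151^( - 2 ) *29147^1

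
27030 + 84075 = 111105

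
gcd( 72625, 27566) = 7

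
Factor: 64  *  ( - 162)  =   - 10368 = - 2^7 * 3^4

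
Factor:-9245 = -5^1*43^2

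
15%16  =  15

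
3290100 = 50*65802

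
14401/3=4800 + 1/3 = 4800.33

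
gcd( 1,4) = 1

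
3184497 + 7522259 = 10706756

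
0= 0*4641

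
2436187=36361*67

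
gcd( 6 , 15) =3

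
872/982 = 436/491 = 0.89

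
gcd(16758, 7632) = 18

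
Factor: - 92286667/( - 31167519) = 3^( - 1)*11^1*19^1* 441563^1*10389173^(-1 ) 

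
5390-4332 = 1058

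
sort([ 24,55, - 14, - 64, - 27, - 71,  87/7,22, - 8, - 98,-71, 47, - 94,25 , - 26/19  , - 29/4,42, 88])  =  [ - 98,- 94,-71, -71, - 64, - 27, - 14, - 8, - 29/4, - 26/19,87/7 , 22,24,25,42,  47, 55,88]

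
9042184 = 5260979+3781205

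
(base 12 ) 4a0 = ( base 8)1270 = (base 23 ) 176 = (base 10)696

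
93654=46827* 2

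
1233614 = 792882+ 440732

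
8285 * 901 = 7464785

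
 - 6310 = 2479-8789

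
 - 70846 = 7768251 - 7839097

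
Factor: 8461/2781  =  3^( - 3 )*103^(-1)*8461^1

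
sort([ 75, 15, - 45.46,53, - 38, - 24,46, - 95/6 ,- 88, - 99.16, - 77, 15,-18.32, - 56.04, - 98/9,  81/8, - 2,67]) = [ - 99.16,-88,  -  77,  -  56.04, - 45.46, - 38,-24, - 18.32 ,  -  95/6, - 98/9,  -  2 , 81/8, 15,15,46,53, 67 , 75]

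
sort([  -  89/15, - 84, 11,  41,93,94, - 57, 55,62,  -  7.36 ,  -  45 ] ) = [ - 84, - 57, - 45,  -  7.36,  -  89/15,  11, 41, 55,62 , 93,94]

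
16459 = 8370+8089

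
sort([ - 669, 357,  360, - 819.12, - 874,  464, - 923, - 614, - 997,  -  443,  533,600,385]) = [ - 997, - 923,-874 , - 819.12, - 669, - 614, - 443,357, 360,  385, 464, 533, 600]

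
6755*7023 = 47440365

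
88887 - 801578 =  - 712691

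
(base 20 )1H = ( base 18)21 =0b100101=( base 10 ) 37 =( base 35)12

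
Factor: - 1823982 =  - 2^1*3^1*  303997^1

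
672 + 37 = 709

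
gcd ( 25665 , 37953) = 3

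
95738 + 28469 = 124207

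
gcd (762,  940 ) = 2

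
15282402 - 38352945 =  - 23070543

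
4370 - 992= 3378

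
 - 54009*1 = - 54009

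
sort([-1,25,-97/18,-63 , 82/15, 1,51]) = [ -63,- 97/18, - 1, 1, 82/15  ,  25, 51]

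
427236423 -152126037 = 275110386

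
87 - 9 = 78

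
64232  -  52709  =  11523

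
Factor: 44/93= 2^2*3^( - 1)*11^1* 31^( - 1 )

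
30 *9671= 290130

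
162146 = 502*323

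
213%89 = 35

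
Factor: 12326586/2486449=2^1*3^1*7^ ( -1)*479^1*593^( - 1)*599^( - 1 )*4289^1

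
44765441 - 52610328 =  - 7844887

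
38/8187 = 38/8187  =  0.00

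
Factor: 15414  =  2^1 * 3^1 * 7^1*367^1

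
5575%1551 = 922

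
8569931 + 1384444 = 9954375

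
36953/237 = 36953/237 = 155.92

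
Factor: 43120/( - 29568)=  - 35/24=- 2^(-3)*3^( - 1)*5^1*7^1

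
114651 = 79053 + 35598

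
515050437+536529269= 1051579706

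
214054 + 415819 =629873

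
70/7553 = 10/1079=0.01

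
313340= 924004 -610664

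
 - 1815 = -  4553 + 2738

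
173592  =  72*2411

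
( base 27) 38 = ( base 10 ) 89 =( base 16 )59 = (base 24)3H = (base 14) 65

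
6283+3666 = 9949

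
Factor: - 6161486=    - 2^1*3080743^1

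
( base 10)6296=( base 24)am8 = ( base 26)984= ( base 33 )5PQ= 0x1898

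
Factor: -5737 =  - 5737^1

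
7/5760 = 7/5760 = 0.00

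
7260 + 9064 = 16324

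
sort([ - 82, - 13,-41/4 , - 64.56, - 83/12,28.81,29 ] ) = [ - 82, - 64.56, - 13, - 41/4 , - 83/12,28.81,29]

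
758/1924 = 379/962 = 0.39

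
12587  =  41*307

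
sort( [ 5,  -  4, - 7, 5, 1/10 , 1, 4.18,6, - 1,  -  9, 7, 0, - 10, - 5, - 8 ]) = [  -  10, - 9, - 8, - 7, - 5, - 4, - 1, 0, 1/10, 1, 4.18, 5, 5, 6,7 ]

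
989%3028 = 989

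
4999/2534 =4999/2534 =1.97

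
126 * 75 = 9450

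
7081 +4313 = 11394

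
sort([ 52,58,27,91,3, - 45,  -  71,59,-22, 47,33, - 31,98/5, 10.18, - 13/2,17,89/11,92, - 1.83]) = [ - 71, - 45,-31,-22, - 13/2, - 1.83,  3,  89/11, 10.18,17,98/5,  27,33,47,52,58,59,91,92 ] 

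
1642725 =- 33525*(-49)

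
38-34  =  4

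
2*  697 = 1394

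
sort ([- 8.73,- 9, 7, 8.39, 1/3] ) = [ - 9, - 8.73,1/3, 7, 8.39 ] 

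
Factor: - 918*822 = -754596 = -2^2*3^4*17^1*137^1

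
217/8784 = 217/8784  =  0.02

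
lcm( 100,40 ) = 200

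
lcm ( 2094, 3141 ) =6282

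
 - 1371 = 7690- 9061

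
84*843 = 70812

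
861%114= 63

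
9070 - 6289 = 2781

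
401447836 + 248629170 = 650077006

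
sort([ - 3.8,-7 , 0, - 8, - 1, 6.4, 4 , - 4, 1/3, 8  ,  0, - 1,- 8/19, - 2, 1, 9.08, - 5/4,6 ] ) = [ - 8, - 7, - 4, - 3.8, - 2,-5/4, - 1, - 1 ,-8/19,0,0 , 1/3,  1, 4, 6, 6.4 , 8 , 9.08]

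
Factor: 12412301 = 11^2*19^1*5399^1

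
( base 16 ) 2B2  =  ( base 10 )690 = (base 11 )578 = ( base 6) 3110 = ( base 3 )221120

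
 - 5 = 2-7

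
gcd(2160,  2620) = 20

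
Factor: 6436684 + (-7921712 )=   -1485028 = - 2^2*371257^1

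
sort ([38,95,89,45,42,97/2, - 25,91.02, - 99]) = [-99 ,- 25,38,42,45,97/2, 89, 91.02, 95]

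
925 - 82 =843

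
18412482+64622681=83035163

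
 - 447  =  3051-3498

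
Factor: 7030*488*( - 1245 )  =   - 4271146800= -2^4*3^1*5^2 *19^1 *37^1*61^1 * 83^1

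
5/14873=5/14873=0.00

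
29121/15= 9707/5 = 1941.40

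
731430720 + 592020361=1323451081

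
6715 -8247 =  - 1532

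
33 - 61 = - 28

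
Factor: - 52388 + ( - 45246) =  - 2^1 * 48817^1 =- 97634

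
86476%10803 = 52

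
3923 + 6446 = 10369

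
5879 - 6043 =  - 164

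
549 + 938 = 1487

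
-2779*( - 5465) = 15187235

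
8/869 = 8/869= 0.01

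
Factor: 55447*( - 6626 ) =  - 367391822 = -2^1*7^1*89^2 * 3313^1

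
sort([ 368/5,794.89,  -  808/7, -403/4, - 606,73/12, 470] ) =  [-606,-808/7, - 403/4,73/12,368/5,470,794.89]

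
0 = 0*2031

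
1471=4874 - 3403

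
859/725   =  1 + 134/725 = 1.18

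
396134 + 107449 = 503583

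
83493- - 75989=159482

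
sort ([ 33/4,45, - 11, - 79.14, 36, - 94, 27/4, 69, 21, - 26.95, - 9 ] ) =[ - 94, - 79.14, - 26.95, - 11, - 9,27/4,33/4, 21 , 36, 45, 69]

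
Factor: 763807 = 11^1*23^1*3019^1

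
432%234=198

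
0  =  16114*0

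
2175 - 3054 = - 879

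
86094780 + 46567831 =132662611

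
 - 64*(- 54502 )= 3488128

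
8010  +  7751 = 15761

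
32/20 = 8/5 = 1.60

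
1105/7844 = 1105/7844 = 0.14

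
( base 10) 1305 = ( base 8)2431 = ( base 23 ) 2AH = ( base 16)519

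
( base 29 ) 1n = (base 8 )64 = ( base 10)52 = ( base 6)124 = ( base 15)37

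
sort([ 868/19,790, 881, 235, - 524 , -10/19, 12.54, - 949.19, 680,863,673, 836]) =[ - 949.19, - 524,-10/19,12.54,  868/19,235,673,680, 790, 836 , 863,881]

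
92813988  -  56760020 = 36053968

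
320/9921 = 320/9921 = 0.03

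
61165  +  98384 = 159549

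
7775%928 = 351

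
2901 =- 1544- - 4445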